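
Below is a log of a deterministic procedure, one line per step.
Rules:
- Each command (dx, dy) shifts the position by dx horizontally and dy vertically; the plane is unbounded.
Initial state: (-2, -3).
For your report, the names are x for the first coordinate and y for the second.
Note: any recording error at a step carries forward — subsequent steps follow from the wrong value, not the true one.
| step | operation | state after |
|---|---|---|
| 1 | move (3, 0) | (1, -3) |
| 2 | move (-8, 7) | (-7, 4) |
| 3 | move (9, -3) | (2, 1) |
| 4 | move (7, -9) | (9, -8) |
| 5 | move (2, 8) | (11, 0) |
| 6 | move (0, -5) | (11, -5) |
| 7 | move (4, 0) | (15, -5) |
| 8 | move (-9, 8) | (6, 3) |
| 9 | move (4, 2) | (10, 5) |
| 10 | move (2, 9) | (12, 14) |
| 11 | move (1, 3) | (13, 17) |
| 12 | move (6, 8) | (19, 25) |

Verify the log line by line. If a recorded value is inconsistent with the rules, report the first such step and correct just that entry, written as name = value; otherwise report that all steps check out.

no error

Recomputing the run from the initial state:
step 1: x = 1, y = -3
step 2: x = -7, y = 4
step 3: x = 2, y = 1
step 4: x = 9, y = -8
step 5: x = 11, y = 0
step 6: x = 11, y = -5
step 7: x = 15, y = -5
step 8: x = 6, y = 3
step 9: x = 10, y = 5
step 10: x = 12, y = 14
step 11: x = 13, y = 17
step 12: x = 19, y = 25
This matches the log at every step.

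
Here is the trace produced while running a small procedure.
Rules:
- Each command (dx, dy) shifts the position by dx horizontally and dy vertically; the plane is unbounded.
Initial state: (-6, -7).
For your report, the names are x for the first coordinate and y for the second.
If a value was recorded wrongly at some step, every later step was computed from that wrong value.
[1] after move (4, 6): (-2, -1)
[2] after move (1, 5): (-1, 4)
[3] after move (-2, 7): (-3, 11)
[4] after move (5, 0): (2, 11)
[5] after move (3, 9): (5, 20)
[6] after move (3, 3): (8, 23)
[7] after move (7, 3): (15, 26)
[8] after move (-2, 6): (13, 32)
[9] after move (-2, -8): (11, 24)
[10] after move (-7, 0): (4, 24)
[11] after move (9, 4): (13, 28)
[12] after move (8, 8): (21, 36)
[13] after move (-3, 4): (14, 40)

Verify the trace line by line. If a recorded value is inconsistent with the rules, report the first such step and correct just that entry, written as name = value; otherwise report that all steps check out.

step 13, x = 18

step 1: x = -6 + (4) = -2, y = -7 + (6) = -1 -> matches
step 2: x = -2 + (1) = -1, y = -1 + (5) = 4 -> in agreement
step 3: x = -1 + (-2) = -3, y = 4 + (7) = 11 -> no discrepancy
step 4: x = -3 + (5) = 2, y = 11 + (0) = 11 -> exactly as logged
step 5: x = 2 + (3) = 5, y = 11 + (9) = 20 -> same as recorded
step 6: x = 5 + (3) = 8, y = 20 + (3) = 23 -> agrees with the trace
step 7: x = 8 + (7) = 15, y = 23 + (3) = 26 -> consistent with the trace
step 8: x = 15 + (-2) = 13, y = 26 + (6) = 32 -> checks out
step 9: x = 13 + (-2) = 11, y = 32 + (-8) = 24 -> no discrepancy
step 10: x = 11 + (-7) = 4, y = 24 + (0) = 24 -> no discrepancy
step 11: x = 4 + (9) = 13, y = 24 + (4) = 28 -> exactly as logged
step 12: x = 13 + (8) = 21, y = 28 + (8) = 36 -> same as recorded
step 13: x = 21 + (-3) = 18, y = 36 + (4) = 40 -> this is not what the trace shows
Conclusion: step 13 carries the first error; the entry should be x = 18.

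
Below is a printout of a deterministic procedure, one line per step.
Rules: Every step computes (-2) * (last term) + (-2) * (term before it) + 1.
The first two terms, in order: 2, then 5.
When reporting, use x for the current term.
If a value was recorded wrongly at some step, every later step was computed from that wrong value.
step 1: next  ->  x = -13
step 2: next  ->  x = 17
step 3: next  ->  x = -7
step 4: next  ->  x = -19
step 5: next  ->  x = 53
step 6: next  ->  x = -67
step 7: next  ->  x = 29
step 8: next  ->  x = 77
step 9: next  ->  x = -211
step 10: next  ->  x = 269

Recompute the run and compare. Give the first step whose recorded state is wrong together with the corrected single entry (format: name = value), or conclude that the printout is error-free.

Recomputing the run from the initial state:
step 1: x = -13
step 2: x = 17
step 3: x = -7
step 4: x = -19
step 5: x = 53
step 6: x = -67
step 7: x = 29
step 8: x = 77
step 9: x = -211
step 10: x = 269
This matches the printout at every step.

no error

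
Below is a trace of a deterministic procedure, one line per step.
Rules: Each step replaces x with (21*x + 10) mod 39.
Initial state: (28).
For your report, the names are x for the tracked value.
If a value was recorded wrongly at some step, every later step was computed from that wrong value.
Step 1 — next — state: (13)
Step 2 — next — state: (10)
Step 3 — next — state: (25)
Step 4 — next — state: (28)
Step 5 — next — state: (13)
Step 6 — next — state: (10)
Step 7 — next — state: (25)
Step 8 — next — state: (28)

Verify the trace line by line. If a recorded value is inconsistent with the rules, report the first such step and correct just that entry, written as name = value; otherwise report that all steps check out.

1. x = (21*28 + 10) mod 39 = 13 (same as recorded)
2. x = (21*13 + 10) mod 39 = 10 (checks out)
3. x = (21*10 + 10) mod 39 = 25 (matches)
4. x = (21*25 + 10) mod 39 = 28 (consistent with the trace)
5. x = (21*28 + 10) mod 39 = 13 (consistent with the trace)
6. x = (21*13 + 10) mod 39 = 10 (consistent with the trace)
7. x = (21*10 + 10) mod 39 = 25 (confirmed correct)
8. x = (21*25 + 10) mod 39 = 28 (verified)
Each recorded entry agrees with the recomputation.

no error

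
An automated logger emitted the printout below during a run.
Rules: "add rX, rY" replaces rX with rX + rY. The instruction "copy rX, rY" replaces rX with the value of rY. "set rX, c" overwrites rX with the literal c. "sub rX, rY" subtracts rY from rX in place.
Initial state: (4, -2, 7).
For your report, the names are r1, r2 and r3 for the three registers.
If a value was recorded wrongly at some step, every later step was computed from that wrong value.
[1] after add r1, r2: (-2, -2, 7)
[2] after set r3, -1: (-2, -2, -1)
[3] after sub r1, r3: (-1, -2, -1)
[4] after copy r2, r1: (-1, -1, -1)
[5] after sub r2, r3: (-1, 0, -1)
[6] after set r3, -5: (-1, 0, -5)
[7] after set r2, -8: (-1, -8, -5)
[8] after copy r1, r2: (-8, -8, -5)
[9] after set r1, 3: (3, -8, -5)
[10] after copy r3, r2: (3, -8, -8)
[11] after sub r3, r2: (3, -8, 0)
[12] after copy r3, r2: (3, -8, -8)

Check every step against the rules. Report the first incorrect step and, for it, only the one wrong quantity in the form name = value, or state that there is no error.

Step 1: r1 = 4 + -2 = 2 — the printout has a different value.
The audit stops at step 1: the recorded entry is wrong and should be r1 = 2.

step 1, r1 = 2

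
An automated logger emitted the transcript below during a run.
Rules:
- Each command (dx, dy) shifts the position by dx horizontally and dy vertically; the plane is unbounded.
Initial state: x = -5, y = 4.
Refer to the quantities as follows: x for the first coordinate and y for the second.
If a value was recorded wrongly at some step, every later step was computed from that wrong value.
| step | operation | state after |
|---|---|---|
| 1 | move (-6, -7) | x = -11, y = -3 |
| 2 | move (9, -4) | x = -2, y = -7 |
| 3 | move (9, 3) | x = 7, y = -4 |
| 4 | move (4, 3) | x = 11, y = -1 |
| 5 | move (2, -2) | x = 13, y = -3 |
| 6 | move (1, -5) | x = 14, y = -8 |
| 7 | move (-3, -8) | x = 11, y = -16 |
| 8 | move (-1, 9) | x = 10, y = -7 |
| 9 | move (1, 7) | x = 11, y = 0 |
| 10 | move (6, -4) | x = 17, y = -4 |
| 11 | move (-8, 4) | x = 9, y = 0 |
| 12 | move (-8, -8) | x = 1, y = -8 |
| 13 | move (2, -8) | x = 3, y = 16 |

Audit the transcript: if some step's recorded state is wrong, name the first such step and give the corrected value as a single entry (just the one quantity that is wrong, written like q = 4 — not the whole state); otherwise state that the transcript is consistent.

step 13, y = -16

Recomputing the run from the initial state:
step 1: x = -11, y = -3
step 2: x = -2, y = -7
step 3: x = 7, y = -4
step 4: x = 11, y = -1
step 5: x = 13, y = -3
step 6: x = 14, y = -8
step 7: x = 11, y = -16
step 8: x = 10, y = -7
step 9: x = 11, y = 0
step 10: x = 17, y = -4
step 11: x = 9, y = 0
step 12: x = 1, y = -8
step 13: x = 3, y = -16
The first disagreement with the transcript is at step 13, where the value should be y = -16.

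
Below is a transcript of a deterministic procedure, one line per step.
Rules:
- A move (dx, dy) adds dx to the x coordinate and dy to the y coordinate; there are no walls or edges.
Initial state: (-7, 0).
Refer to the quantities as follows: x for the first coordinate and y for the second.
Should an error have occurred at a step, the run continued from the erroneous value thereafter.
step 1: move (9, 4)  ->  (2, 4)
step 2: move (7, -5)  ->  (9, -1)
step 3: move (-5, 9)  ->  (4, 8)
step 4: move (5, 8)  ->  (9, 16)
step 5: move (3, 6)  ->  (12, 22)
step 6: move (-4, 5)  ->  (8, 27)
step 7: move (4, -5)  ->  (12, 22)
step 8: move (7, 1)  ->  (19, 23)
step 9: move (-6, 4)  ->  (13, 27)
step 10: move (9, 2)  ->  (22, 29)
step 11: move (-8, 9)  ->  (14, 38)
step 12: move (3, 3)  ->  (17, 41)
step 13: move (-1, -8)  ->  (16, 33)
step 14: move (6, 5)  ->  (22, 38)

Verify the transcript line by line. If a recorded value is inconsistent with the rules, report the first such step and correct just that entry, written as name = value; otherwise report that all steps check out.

Recomputing the run from the initial state:
step 1: x = 2, y = 4
step 2: x = 9, y = -1
step 3: x = 4, y = 8
step 4: x = 9, y = 16
step 5: x = 12, y = 22
step 6: x = 8, y = 27
step 7: x = 12, y = 22
step 8: x = 19, y = 23
step 9: x = 13, y = 27
step 10: x = 22, y = 29
step 11: x = 14, y = 38
step 12: x = 17, y = 41
step 13: x = 16, y = 33
step 14: x = 22, y = 38
This matches the transcript at every step.

no error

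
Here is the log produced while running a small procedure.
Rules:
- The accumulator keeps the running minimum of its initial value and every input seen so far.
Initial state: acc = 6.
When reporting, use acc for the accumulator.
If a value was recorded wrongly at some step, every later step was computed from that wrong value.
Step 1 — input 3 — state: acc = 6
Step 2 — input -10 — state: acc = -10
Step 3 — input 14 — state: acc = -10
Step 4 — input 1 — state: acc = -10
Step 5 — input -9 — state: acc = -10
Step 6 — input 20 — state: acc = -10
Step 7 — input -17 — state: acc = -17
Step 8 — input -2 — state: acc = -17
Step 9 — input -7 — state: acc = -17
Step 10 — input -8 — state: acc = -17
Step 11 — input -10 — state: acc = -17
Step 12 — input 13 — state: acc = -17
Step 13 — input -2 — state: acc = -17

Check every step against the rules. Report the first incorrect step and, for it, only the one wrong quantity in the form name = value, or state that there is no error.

step 1, acc = 3

Recomputing the run from the initial state:
step 1: acc = 3
step 2: acc = -10
step 3: acc = -10
step 4: acc = -10
step 5: acc = -10
step 6: acc = -10
step 7: acc = -17
step 8: acc = -17
step 9: acc = -17
step 10: acc = -17
step 11: acc = -17
step 12: acc = -17
step 13: acc = -17
The first disagreement with the log is at step 1, where the value should be acc = 3.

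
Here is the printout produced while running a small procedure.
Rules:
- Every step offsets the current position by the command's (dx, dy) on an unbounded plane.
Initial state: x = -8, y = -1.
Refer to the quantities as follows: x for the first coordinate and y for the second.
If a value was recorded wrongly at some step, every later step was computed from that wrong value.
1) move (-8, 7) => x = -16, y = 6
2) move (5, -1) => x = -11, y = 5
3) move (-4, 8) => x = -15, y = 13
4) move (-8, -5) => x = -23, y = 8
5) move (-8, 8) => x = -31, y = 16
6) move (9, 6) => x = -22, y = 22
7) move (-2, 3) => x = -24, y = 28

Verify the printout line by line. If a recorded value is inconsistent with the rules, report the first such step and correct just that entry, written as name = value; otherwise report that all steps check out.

Recomputing the run from the initial state:
step 1: x = -16, y = 6
step 2: x = -11, y = 5
step 3: x = -15, y = 13
step 4: x = -23, y = 8
step 5: x = -31, y = 16
step 6: x = -22, y = 22
step 7: x = -24, y = 25
The first disagreement with the printout is at step 7, where the value should be y = 25.

step 7, y = 25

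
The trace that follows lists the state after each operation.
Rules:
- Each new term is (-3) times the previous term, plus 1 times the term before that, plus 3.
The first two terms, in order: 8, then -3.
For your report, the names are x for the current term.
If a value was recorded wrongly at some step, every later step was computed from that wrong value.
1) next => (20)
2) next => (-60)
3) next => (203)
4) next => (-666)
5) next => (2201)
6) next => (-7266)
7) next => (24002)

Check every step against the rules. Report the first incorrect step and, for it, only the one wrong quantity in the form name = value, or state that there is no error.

step 5, x = 2204

1. x = -3*(-3) + (1)*(8) + (3) = 20 (in agreement)
2. x = -3*(20) + (1)*(-3) + (3) = -60 (same as recorded)
3. x = -3*(-60) + (1)*(20) + (3) = 203 (agrees with the trace)
4. x = -3*(203) + (1)*(-60) + (3) = -666 (exactly as logged)
5. x = -3*(-666) + (1)*(203) + (3) = 2204 (this is not what the trace shows)
So the first discrepancy is step 5, where the right value is x = 2204.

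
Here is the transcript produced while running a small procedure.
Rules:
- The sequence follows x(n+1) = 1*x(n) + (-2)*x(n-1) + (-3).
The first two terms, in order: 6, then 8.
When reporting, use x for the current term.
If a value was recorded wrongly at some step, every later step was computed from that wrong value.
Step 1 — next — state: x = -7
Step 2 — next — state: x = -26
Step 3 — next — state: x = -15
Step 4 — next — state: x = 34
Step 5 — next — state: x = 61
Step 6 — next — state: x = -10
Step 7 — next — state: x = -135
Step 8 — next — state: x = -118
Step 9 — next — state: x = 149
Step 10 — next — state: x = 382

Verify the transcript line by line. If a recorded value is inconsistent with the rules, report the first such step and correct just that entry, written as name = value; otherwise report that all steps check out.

no error

Recomputing the run from the initial state:
step 1: x = -7
step 2: x = -26
step 3: x = -15
step 4: x = 34
step 5: x = 61
step 6: x = -10
step 7: x = -135
step 8: x = -118
step 9: x = 149
step 10: x = 382
This matches the transcript at every step.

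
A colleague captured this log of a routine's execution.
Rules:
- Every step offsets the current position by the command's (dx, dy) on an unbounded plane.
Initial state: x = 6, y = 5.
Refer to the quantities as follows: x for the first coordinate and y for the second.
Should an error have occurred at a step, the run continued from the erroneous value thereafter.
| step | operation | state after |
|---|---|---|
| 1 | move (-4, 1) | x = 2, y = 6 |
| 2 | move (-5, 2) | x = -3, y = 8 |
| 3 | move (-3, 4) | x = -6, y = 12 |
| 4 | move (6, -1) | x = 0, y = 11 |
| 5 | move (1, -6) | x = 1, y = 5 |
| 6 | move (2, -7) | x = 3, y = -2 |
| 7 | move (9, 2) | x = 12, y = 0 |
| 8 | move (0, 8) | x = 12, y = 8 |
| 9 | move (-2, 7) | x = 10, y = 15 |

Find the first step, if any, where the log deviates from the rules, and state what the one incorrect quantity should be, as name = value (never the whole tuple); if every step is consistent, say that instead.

no error

Recomputing the run from the initial state:
step 1: x = 2, y = 6
step 2: x = -3, y = 8
step 3: x = -6, y = 12
step 4: x = 0, y = 11
step 5: x = 1, y = 5
step 6: x = 3, y = -2
step 7: x = 12, y = 0
step 8: x = 12, y = 8
step 9: x = 10, y = 15
This matches the log at every step.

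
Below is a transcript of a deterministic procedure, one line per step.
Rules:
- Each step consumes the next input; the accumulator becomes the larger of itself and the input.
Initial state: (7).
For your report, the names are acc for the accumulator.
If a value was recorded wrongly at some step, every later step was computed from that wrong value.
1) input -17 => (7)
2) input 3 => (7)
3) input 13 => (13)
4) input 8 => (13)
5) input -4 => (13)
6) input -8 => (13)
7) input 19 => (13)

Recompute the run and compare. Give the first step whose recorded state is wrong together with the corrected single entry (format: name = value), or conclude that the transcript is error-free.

step 7, acc = 19

step 1: acc = max(7, -17) = 7 -> confirmed correct
step 2: acc = max(7, 3) = 7 -> checks out
step 3: acc = max(7, 13) = 13 -> consistent with the transcript
step 4: acc = max(13, 8) = 13 -> in agreement
step 5: acc = max(13, -4) = 13 -> checks out
step 6: acc = max(13, -8) = 13 -> matches
step 7: acc = max(13, 19) = 19 -> the recorded entry deviates here
The earliest wrong entry is at step 7: it should read acc = 19.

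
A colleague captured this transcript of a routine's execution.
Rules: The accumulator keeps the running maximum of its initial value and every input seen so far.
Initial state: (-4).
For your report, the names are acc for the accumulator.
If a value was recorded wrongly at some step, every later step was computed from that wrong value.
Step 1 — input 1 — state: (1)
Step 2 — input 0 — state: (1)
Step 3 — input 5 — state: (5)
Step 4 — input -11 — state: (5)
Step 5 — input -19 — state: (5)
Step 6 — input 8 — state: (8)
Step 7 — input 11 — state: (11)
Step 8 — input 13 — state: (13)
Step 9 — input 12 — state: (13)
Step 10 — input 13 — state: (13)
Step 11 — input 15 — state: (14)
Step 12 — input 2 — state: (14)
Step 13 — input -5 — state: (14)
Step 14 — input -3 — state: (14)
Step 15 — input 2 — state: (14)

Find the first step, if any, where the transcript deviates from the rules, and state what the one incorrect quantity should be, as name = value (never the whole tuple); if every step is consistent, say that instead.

step 11, acc = 15

step 1: acc = max(-4, 1) = 1 -> no discrepancy
step 2: acc = max(1, 0) = 1 -> exactly as logged
step 3: acc = max(1, 5) = 5 -> in agreement
step 4: acc = max(5, -11) = 5 -> exactly as logged
step 5: acc = max(5, -19) = 5 -> in agreement
step 6: acc = max(5, 8) = 8 -> same as recorded
step 7: acc = max(8, 11) = 11 -> exactly as logged
step 8: acc = max(11, 13) = 13 -> agrees with the transcript
step 9: acc = max(13, 12) = 13 -> same as recorded
step 10: acc = max(13, 13) = 13 -> no discrepancy
step 11: acc = max(13, 15) = 15 -> a discrepancy with the transcript
So the first discrepancy is step 11, where the right value is acc = 15.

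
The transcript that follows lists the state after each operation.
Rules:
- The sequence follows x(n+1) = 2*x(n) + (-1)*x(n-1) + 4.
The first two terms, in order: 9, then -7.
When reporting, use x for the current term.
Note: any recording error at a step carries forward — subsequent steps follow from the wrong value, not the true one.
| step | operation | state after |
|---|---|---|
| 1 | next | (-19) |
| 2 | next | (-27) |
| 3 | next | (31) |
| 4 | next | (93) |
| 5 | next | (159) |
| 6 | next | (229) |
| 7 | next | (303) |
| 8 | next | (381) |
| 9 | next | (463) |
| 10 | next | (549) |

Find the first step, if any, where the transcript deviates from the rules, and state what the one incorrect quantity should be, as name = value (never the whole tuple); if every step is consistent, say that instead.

1. x = 2*(-7) + (-1)*(9) + (4) = -19 (checks out)
2. x = 2*(-19) + (-1)*(-7) + (4) = -27 (matches)
3. x = 2*(-27) + (-1)*(-19) + (4) = -31 (the recorded entry deviates here)
First deviation found at step 3; the corrected entry is x = -31.

step 3, x = -31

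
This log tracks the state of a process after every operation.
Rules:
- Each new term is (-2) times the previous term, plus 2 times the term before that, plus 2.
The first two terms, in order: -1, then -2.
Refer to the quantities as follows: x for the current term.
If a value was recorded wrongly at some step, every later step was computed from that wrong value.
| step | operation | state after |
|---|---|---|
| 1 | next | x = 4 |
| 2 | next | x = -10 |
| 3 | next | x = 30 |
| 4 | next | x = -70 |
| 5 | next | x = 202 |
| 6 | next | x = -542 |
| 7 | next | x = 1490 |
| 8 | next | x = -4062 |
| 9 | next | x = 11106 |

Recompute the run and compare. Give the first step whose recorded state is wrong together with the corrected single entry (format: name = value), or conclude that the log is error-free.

step 4, x = -78

1. x = -2*(-2) + (2)*(-1) + (2) = 4 (checks out)
2. x = -2*(4) + (2)*(-2) + (2) = -10 (exactly as logged)
3. x = -2*(-10) + (2)*(4) + (2) = 30 (consistent with the log)
4. x = -2*(30) + (2)*(-10) + (2) = -78 (first mismatch against the log)
So the first discrepancy is step 4, where the right value is x = -78.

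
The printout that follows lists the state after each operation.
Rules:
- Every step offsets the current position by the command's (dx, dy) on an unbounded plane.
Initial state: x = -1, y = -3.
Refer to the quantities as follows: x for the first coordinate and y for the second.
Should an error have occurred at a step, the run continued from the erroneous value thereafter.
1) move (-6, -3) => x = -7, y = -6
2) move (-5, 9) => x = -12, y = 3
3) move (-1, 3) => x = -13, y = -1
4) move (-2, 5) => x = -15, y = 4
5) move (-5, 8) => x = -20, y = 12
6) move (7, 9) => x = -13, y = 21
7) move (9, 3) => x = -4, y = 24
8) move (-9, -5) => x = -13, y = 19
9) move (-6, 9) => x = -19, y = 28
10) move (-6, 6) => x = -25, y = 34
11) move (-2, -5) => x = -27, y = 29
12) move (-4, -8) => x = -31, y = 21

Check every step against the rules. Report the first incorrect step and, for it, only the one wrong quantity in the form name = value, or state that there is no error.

Recomputing the run from the initial state:
step 1: x = -7, y = -6
step 2: x = -12, y = 3
step 3: x = -13, y = 6
step 4: x = -15, y = 11
step 5: x = -20, y = 19
step 6: x = -13, y = 28
step 7: x = -4, y = 31
step 8: x = -13, y = 26
step 9: x = -19, y = 35
step 10: x = -25, y = 41
step 11: x = -27, y = 36
step 12: x = -31, y = 28
The first disagreement with the printout is at step 3, where the value should be y = 6.

step 3, y = 6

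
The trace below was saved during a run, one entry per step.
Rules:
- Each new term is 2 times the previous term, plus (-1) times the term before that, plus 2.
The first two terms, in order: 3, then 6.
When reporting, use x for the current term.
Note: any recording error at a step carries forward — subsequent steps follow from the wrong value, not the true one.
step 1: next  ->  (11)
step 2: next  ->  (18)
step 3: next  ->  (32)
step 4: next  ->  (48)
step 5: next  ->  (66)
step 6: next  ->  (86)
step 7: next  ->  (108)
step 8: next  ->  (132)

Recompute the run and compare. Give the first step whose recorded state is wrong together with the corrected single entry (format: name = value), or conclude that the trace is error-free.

step 3, x = 27

step 1: x = 2*(6) + (-1)*(3) + (2) = 11 -> checks out
step 2: x = 2*(11) + (-1)*(6) + (2) = 18 -> same as recorded
step 3: x = 2*(18) + (-1)*(11) + (2) = 27 -> the trace has a different value
The earliest wrong entry is at step 3: it should read x = 27.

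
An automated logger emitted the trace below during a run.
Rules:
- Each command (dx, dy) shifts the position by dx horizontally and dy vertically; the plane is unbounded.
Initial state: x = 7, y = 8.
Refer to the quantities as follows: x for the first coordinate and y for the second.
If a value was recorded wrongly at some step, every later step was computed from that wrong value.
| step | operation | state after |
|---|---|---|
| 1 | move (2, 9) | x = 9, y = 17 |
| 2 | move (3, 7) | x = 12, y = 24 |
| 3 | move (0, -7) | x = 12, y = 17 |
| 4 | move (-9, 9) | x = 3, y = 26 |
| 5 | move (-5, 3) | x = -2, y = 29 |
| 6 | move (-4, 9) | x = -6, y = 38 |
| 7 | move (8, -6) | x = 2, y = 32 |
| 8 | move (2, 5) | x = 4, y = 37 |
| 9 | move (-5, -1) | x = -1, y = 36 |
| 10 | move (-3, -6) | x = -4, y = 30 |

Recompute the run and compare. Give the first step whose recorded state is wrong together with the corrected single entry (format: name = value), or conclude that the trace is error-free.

no error

Step 1: x = 7 + (2) = 9, y = 8 + (9) = 17 — no discrepancy.
Step 2: x = 9 + (3) = 12, y = 17 + (7) = 24 — matches.
Step 3: x = 12 + (0) = 12, y = 24 + (-7) = 17 — in agreement.
Step 4: x = 12 + (-9) = 3, y = 17 + (9) = 26 — same as recorded.
Step 5: x = 3 + (-5) = -2, y = 26 + (3) = 29 — consistent with the trace.
Step 6: x = -2 + (-4) = -6, y = 29 + (9) = 38 — verified.
Step 7: x = -6 + (8) = 2, y = 38 + (-6) = 32 — checks out.
Step 8: x = 2 + (2) = 4, y = 32 + (5) = 37 — in agreement.
Step 9: x = 4 + (-5) = -1, y = 37 + (-1) = 36 — matches.
Step 10: x = -1 + (-3) = -4, y = 36 + (-6) = 30 — agrees with the trace.
The recomputation confirms every line.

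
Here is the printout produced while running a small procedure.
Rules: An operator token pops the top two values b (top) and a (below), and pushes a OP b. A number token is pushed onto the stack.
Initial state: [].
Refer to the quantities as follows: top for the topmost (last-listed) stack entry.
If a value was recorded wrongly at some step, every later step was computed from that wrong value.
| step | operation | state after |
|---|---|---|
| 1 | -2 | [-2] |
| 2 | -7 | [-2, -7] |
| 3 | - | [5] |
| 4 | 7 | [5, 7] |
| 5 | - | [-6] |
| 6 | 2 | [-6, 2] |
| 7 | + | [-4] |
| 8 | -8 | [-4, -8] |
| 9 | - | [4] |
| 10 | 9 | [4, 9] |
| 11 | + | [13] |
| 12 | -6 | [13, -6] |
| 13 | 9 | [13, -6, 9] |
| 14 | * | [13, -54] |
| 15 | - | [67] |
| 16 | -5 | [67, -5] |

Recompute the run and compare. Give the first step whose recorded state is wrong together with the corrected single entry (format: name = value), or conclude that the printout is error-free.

1. push -2: top = -2 (no discrepancy)
2. push -7: top = -7 (confirmed correct)
3. -2 - -7 = 5 (no discrepancy)
4. push 7: top = 7 (verified)
5. 5 - 7 = -2 (the recorded entry deviates here)
First incorrect step: 5; the correct value is top = -2.

step 5, top = -2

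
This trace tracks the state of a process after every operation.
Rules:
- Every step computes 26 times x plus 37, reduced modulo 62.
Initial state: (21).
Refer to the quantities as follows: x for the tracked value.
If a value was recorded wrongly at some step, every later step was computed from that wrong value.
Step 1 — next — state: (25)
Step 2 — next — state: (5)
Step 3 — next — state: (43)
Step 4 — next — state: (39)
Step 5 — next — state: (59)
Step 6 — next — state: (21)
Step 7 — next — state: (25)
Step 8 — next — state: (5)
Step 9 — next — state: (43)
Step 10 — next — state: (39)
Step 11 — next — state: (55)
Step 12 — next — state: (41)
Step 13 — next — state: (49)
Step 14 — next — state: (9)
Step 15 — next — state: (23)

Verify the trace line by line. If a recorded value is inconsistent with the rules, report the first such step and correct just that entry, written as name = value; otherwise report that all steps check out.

1. x = (26*21 + 37) mod 62 = 25 (consistent with the trace)
2. x = (26*25 + 37) mod 62 = 5 (no discrepancy)
3. x = (26*5 + 37) mod 62 = 43 (matches)
4. x = (26*43 + 37) mod 62 = 39 (checks out)
5. x = (26*39 + 37) mod 62 = 59 (consistent with the trace)
6. x = (26*59 + 37) mod 62 = 21 (checks out)
7. x = (26*21 + 37) mod 62 = 25 (checks out)
8. x = (26*25 + 37) mod 62 = 5 (exactly as logged)
9. x = (26*5 + 37) mod 62 = 43 (same as recorded)
10. x = (26*43 + 37) mod 62 = 39 (checks out)
11. x = (26*39 + 37) mod 62 = 59 (the trace has a different value)
First deviation found at step 11; the corrected entry is x = 59.

step 11, x = 59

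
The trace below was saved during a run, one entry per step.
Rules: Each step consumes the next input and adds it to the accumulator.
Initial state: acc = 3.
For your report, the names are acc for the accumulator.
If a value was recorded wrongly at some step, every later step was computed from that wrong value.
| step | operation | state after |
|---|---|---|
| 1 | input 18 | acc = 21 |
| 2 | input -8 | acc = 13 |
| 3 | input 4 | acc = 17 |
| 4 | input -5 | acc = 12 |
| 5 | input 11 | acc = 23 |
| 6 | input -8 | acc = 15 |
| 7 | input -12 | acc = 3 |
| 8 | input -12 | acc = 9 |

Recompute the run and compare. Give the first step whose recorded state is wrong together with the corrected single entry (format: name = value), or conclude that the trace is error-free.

step 8, acc = -9

Recomputing the run from the initial state:
step 1: acc = 21
step 2: acc = 13
step 3: acc = 17
step 4: acc = 12
step 5: acc = 23
step 6: acc = 15
step 7: acc = 3
step 8: acc = -9
The first disagreement with the trace is at step 8, where the value should be acc = -9.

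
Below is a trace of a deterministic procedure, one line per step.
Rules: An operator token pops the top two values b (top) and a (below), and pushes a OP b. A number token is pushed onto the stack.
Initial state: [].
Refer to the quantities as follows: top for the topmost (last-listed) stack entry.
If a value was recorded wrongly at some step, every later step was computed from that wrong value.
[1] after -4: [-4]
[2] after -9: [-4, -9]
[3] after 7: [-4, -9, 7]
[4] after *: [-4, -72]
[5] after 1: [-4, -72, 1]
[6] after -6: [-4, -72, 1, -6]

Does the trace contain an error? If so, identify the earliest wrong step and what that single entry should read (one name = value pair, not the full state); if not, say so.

step 4, top = -63

Recomputing the run from the initial state:
step 1: [-4]
step 2: [-4, -9]
step 3: [-4, -9, 7]
step 4: [-4, -63]
step 5: [-4, -63, 1]
step 6: [-4, -63, 1, -6]
The first disagreement with the trace is at step 4, where the value should be top = -63.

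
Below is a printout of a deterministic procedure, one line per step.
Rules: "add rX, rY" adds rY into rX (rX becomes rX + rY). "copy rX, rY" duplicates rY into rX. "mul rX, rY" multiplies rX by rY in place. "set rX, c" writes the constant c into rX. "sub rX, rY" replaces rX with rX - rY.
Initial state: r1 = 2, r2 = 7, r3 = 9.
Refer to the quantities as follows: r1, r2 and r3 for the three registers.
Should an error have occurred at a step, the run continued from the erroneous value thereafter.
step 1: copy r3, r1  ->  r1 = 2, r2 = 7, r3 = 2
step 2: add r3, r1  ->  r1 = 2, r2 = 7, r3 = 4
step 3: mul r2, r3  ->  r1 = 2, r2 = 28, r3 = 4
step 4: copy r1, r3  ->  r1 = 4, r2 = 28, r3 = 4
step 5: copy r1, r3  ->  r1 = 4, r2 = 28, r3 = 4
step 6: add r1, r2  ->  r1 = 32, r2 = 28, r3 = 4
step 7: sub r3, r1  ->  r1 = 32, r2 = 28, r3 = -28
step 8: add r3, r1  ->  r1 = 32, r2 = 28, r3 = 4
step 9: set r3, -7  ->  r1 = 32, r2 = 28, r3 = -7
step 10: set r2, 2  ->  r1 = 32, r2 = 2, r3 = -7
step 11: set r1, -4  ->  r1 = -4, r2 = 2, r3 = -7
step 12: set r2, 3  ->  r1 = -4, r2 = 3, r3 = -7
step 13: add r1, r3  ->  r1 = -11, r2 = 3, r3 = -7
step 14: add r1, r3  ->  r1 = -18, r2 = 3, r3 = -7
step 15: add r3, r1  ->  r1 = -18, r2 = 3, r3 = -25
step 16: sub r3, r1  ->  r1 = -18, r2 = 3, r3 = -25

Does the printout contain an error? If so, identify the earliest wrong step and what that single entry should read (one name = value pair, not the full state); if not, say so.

step 16, r3 = -7

step 1: r3 = 2 -> no discrepancy
step 2: r3 = 2 + 2 = 4 -> in agreement
step 3: r2 = 7 * 4 = 28 -> consistent with the printout
step 4: r1 = 4 -> verified
step 5: r1 = 4 -> same as recorded
step 6: r1 = 4 + 28 = 32 -> agrees with the printout
step 7: r3 = 4 - 32 = -28 -> same as recorded
step 8: r3 = -28 + 32 = 4 -> in agreement
step 9: r3 = -7 -> confirmed correct
step 10: r2 = 2 -> matches
step 11: r1 = -4 -> no discrepancy
step 12: r2 = 3 -> in agreement
step 13: r1 = -4 + -7 = -11 -> in agreement
step 14: r1 = -11 + -7 = -18 -> no discrepancy
step 15: r3 = -7 + -18 = -25 -> confirmed correct
step 16: r3 = -25 - -18 = -7 -> first mismatch against the printout
The audit stops at step 16: the recorded entry is wrong and should be r3 = -7.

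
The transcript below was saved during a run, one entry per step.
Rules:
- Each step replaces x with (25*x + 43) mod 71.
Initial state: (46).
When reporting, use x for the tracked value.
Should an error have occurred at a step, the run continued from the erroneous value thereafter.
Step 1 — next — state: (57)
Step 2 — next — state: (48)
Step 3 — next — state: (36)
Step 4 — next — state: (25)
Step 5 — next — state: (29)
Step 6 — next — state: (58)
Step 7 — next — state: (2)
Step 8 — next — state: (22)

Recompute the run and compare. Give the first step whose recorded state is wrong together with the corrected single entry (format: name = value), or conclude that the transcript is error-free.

step 4, x = 20

Recomputing the run from the initial state:
step 1: x = 57
step 2: x = 48
step 3: x = 36
step 4: x = 20
step 5: x = 46
step 6: x = 57
step 7: x = 48
step 8: x = 36
The first disagreement with the transcript is at step 4, where the value should be x = 20.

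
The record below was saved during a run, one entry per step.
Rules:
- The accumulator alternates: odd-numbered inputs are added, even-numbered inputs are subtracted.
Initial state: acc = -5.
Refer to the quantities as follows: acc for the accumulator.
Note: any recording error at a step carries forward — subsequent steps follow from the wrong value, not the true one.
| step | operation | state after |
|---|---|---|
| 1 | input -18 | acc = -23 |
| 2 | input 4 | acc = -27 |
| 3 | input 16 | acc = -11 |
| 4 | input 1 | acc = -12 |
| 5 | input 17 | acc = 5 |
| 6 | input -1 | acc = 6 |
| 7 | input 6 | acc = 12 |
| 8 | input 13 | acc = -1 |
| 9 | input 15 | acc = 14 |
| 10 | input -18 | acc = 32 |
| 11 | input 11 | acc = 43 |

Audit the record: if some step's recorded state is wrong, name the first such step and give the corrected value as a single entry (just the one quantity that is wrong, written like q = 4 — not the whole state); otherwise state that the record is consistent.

no error

1. acc = -5 + -18 = -23 (no discrepancy)
2. acc = -23 - 4 = -27 (exactly as logged)
3. acc = -27 + 16 = -11 (confirmed correct)
4. acc = -11 - 1 = -12 (consistent with the record)
5. acc = -12 + 17 = 5 (same as recorded)
6. acc = 5 - -1 = 6 (exactly as logged)
7. acc = 6 + 6 = 12 (same as recorded)
8. acc = 12 - 13 = -1 (matches)
9. acc = -1 + 15 = 14 (matches)
10. acc = 14 - -18 = 32 (agrees with the record)
11. acc = 32 + 11 = 43 (consistent with the record)
Each recorded entry agrees with the recomputation.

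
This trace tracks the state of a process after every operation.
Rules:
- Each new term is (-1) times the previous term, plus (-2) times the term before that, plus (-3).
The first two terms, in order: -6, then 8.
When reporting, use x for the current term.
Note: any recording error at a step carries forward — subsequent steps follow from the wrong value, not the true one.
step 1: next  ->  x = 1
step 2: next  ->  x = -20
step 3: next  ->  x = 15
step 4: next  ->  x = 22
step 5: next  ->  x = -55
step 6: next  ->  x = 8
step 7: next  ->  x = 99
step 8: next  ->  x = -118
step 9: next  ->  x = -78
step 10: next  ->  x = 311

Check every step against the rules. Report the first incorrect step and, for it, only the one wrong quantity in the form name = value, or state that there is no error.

step 9, x = -83

1. x = -1*(8) + (-2)*(-6) + (-3) = 1 (agrees with the trace)
2. x = -1*(1) + (-2)*(8) + (-3) = -20 (matches)
3. x = -1*(-20) + (-2)*(1) + (-3) = 15 (verified)
4. x = -1*(15) + (-2)*(-20) + (-3) = 22 (checks out)
5. x = -1*(22) + (-2)*(15) + (-3) = -55 (in agreement)
6. x = -1*(-55) + (-2)*(22) + (-3) = 8 (in agreement)
7. x = -1*(8) + (-2)*(-55) + (-3) = 99 (no discrepancy)
8. x = -1*(99) + (-2)*(8) + (-3) = -118 (agrees with the trace)
9. x = -1*(-118) + (-2)*(99) + (-3) = -83 (this is not what the trace shows)
Conclusion: step 9 carries the first error; the entry should be x = -83.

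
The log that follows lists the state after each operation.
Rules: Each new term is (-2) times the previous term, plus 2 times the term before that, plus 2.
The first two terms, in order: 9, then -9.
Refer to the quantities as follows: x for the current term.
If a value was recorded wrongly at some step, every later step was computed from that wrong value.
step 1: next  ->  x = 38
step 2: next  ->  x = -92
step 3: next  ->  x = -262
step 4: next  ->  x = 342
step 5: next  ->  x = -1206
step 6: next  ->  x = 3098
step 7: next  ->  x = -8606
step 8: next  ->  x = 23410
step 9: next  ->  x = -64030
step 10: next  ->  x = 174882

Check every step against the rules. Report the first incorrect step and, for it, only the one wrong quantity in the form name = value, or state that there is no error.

step 3, x = 262

Recomputing the run from the initial state:
step 1: x = 38
step 2: x = -92
step 3: x = 262
step 4: x = -706
step 5: x = 1938
step 6: x = -5286
step 7: x = 14450
step 8: x = -39470
step 9: x = 107842
step 10: x = -294622
The first disagreement with the log is at step 3, where the value should be x = 262.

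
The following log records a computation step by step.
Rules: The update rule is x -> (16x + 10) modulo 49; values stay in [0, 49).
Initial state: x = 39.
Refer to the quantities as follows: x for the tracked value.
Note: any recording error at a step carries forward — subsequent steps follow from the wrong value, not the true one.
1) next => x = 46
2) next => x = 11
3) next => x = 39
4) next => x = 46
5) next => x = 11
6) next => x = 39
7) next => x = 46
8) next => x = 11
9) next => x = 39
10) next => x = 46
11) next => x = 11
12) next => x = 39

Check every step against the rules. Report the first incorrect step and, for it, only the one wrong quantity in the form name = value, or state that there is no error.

no error

step 1: x = (16*39 + 10) mod 49 = 46 -> agrees with the log
step 2: x = (16*46 + 10) mod 49 = 11 -> same as recorded
step 3: x = (16*11 + 10) mod 49 = 39 -> in agreement
step 4: x = (16*39 + 10) mod 49 = 46 -> same as recorded
step 5: x = (16*46 + 10) mod 49 = 11 -> no discrepancy
step 6: x = (16*11 + 10) mod 49 = 39 -> verified
step 7: x = (16*39 + 10) mod 49 = 46 -> in agreement
step 8: x = (16*46 + 10) mod 49 = 11 -> agrees with the log
step 9: x = (16*11 + 10) mod 49 = 39 -> consistent with the log
step 10: x = (16*39 + 10) mod 49 = 46 -> same as recorded
step 11: x = (16*46 + 10) mod 49 = 11 -> exactly as logged
step 12: x = (16*11 + 10) mod 49 = 39 -> agrees with the log
All steps check out; nothing to correct.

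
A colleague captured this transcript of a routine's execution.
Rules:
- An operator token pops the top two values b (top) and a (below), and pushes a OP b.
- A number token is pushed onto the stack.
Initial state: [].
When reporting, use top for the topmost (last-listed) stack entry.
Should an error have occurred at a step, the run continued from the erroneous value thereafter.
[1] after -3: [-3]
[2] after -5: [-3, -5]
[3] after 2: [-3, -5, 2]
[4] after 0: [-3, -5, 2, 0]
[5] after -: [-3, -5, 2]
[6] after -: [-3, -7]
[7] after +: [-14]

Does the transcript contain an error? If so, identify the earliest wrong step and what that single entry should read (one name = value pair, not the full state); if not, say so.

step 7, top = -10

Recomputing the run from the initial state:
step 1: [-3]
step 2: [-3, -5]
step 3: [-3, -5, 2]
step 4: [-3, -5, 2, 0]
step 5: [-3, -5, 2]
step 6: [-3, -7]
step 7: [-10]
The first disagreement with the transcript is at step 7, where the value should be top = -10.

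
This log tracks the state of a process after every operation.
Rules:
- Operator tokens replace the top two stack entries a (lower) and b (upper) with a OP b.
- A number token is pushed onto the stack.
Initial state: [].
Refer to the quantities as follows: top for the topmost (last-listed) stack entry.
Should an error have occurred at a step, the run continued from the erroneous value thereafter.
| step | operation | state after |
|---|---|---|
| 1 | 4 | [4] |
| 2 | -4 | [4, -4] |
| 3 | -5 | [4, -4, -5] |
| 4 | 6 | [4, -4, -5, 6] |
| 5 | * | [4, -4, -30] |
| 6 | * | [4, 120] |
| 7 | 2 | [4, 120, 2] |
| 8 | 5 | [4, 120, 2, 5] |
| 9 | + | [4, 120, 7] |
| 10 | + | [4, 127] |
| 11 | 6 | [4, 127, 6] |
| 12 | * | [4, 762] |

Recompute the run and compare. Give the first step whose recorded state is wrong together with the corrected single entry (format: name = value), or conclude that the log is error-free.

no error

1. push 4: top = 4 (exactly as logged)
2. push -4: top = -4 (exactly as logged)
3. push -5: top = -5 (in agreement)
4. push 6: top = 6 (checks out)
5. -5 * 6 = -30 (confirmed correct)
6. -4 * -30 = 120 (same as recorded)
7. push 2: top = 2 (no discrepancy)
8. push 5: top = 5 (confirmed correct)
9. 2 + 5 = 7 (matches)
10. 120 + 7 = 127 (agrees with the log)
11. push 6: top = 6 (same as recorded)
12. 127 * 6 = 762 (agrees with the log)
The recomputation confirms every line.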